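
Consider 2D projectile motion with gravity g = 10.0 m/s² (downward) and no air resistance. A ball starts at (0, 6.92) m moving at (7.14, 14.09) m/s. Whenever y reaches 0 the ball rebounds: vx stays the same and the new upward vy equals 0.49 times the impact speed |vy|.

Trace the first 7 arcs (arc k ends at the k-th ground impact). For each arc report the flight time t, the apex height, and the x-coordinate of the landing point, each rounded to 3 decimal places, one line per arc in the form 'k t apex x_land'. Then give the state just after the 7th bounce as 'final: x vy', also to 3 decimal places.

Arc 1: start y=6.920, vy=14.090 → t=3.245, apex=16.846, x_land=23.166, impact vy=-18.356
  bounce: vy ← 0.49·18.356 = 8.994
Arc 2: start y=0.000, vy=8.994 → t=1.799, apex=4.045, x_land=36.010, impact vy=-8.994
  bounce: vy ← 0.49·8.994 = 4.407
Arc 3: start y=0.000, vy=4.407 → t=0.881, apex=0.971, x_land=42.303, impact vy=-4.407
  bounce: vy ← 0.49·4.407 = 2.160
Arc 4: start y=0.000, vy=2.160 → t=0.432, apex=0.233, x_land=45.387, impact vy=-2.160
  bounce: vy ← 0.49·2.160 = 1.058
Arc 5: start y=0.000, vy=1.058 → t=0.212, apex=0.056, x_land=46.898, impact vy=-1.058
  bounce: vy ← 0.49·1.058 = 0.519
Arc 6: start y=0.000, vy=0.519 → t=0.104, apex=0.013, x_land=47.639, impact vy=-0.519
  bounce: vy ← 0.49·0.519 = 0.254
Arc 7: start y=0.000, vy=0.254 → t=0.051, apex=0.003, x_land=48.001, impact vy=-0.254
  bounce: vy ← 0.49·0.254 = 0.124

1 3.245 16.846 23.166
2 1.799 4.045 36.010
3 0.881 0.971 42.303
4 0.432 0.233 45.387
5 0.212 0.056 46.898
6 0.104 0.013 47.639
7 0.051 0.003 48.001
final: 48.001 0.124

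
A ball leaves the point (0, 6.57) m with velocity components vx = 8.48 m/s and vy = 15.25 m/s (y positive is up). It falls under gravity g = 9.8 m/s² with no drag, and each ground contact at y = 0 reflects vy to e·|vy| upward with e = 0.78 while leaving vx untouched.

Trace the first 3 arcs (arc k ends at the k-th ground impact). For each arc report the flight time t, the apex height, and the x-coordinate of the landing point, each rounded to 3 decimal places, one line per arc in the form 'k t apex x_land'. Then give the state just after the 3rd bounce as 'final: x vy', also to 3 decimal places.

1 3.496 18.435 29.644
2 3.026 11.216 55.304
3 2.360 6.824 75.318
final: 75.318 9.021

Arc 1: start y=6.570, vy=15.250 → t=3.496, apex=18.435, x_land=29.644, impact vy=-19.009
  bounce: vy ← 0.78·19.009 = 14.827
Arc 2: start y=0.000, vy=14.827 → t=3.026, apex=11.216, x_land=55.304, impact vy=-14.827
  bounce: vy ← 0.78·14.827 = 11.565
Arc 3: start y=0.000, vy=11.565 → t=2.360, apex=6.824, x_land=75.318, impact vy=-11.565
  bounce: vy ← 0.78·11.565 = 9.021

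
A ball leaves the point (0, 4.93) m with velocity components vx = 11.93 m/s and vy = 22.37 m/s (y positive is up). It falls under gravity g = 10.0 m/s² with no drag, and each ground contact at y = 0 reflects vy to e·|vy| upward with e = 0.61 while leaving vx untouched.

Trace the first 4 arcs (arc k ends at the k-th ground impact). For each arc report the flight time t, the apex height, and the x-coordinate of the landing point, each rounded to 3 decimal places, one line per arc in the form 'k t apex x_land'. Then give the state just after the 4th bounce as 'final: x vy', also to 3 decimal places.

Arc 1: start y=4.930, vy=22.370 → t=4.684, apex=29.951, x_land=55.886, impact vy=-24.475
  bounce: vy ← 0.61·24.475 = 14.930
Arc 2: start y=0.000, vy=14.930 → t=2.986, apex=11.145, x_land=91.508, impact vy=-14.930
  bounce: vy ← 0.61·14.930 = 9.107
Arc 3: start y=0.000, vy=9.107 → t=1.821, apex=4.147, x_land=113.237, impact vy=-9.107
  bounce: vy ← 0.61·9.107 = 5.555
Arc 4: start y=0.000, vy=5.555 → t=1.111, apex=1.543, x_land=126.492, impact vy=-5.555
  bounce: vy ← 0.61·5.555 = 3.389

1 4.684 29.951 55.886
2 2.986 11.145 91.508
3 1.821 4.147 113.237
4 1.111 1.543 126.492
final: 126.492 3.389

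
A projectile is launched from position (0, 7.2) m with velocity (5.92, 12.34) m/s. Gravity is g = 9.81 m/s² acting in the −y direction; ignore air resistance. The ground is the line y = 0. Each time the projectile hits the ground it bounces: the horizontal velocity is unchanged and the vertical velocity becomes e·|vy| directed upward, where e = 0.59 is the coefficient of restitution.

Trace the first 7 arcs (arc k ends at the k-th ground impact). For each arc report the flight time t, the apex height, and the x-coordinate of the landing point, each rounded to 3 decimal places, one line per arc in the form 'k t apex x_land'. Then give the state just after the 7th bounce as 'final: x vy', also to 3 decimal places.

1 3.004 14.961 17.786
2 2.061 5.208 29.986
3 1.216 1.813 37.184
4 0.717 0.631 41.431
5 0.423 0.220 43.937
6 0.250 0.076 45.415
7 0.147 0.027 46.287
final: 46.287 0.426

Arc 1: start y=7.200, vy=12.340 → t=3.004, apex=14.961, x_land=17.786, impact vy=-17.133
  bounce: vy ← 0.59·17.133 = 10.108
Arc 2: start y=0.000, vy=10.108 → t=2.061, apex=5.208, x_land=29.986, impact vy=-10.108
  bounce: vy ← 0.59·10.108 = 5.964
Arc 3: start y=0.000, vy=5.964 → t=1.216, apex=1.813, x_land=37.184, impact vy=-5.964
  bounce: vy ← 0.59·5.964 = 3.519
Arc 4: start y=0.000, vy=3.519 → t=0.717, apex=0.631, x_land=41.431, impact vy=-3.519
  bounce: vy ← 0.59·3.519 = 2.076
Arc 5: start y=0.000, vy=2.076 → t=0.423, apex=0.220, x_land=43.937, impact vy=-2.076
  bounce: vy ← 0.59·2.076 = 1.225
Arc 6: start y=0.000, vy=1.225 → t=0.250, apex=0.076, x_land=45.415, impact vy=-1.225
  bounce: vy ← 0.59·1.225 = 0.723
Arc 7: start y=0.000, vy=0.723 → t=0.147, apex=0.027, x_land=46.287, impact vy=-0.723
  bounce: vy ← 0.59·0.723 = 0.426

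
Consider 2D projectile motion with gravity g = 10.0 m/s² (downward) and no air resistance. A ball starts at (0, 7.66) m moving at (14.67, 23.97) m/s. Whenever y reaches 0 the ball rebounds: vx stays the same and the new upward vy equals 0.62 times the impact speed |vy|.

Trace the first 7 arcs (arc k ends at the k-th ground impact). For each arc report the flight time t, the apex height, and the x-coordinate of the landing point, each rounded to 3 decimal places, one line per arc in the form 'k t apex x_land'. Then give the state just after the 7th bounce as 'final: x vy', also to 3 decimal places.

Arc 1: start y=7.660, vy=23.970 → t=5.095, apex=36.388, x_land=74.739, impact vy=-26.977
  bounce: vy ← 0.62·26.977 = 16.726
Arc 2: start y=0.000, vy=16.726 → t=3.345, apex=13.988, x_land=123.813, impact vy=-16.726
  bounce: vy ← 0.62·16.726 = 10.370
Arc 3: start y=0.000, vy=10.370 → t=2.074, apex=5.377, x_land=154.238, impact vy=-10.370
  bounce: vy ← 0.62·10.370 = 6.429
Arc 4: start y=0.000, vy=6.429 → t=1.286, apex=2.067, x_land=173.102, impact vy=-6.429
  bounce: vy ← 0.62·6.429 = 3.986
Arc 5: start y=0.000, vy=3.986 → t=0.797, apex=0.794, x_land=184.798, impact vy=-3.986
  bounce: vy ← 0.62·3.986 = 2.471
Arc 6: start y=0.000, vy=2.471 → t=0.494, apex=0.305, x_land=192.049, impact vy=-2.471
  bounce: vy ← 0.62·2.471 = 1.532
Arc 7: start y=0.000, vy=1.532 → t=0.306, apex=0.117, x_land=196.545, impact vy=-1.532
  bounce: vy ← 0.62·1.532 = 0.950

1 5.095 36.388 74.739
2 3.345 13.988 123.813
3 2.074 5.377 154.238
4 1.286 2.067 173.102
5 0.797 0.794 184.798
6 0.494 0.305 192.049
7 0.306 0.117 196.545
final: 196.545 0.950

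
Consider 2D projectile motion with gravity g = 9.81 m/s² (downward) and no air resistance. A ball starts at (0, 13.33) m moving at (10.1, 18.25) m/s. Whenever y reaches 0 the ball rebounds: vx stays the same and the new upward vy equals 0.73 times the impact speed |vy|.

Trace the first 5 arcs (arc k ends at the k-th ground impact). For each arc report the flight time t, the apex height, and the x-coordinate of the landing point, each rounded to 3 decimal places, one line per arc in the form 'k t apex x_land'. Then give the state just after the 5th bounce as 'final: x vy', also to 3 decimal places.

Arc 1: start y=13.330, vy=18.250 → t=4.346, apex=30.306, x_land=43.895, impact vy=-24.384
  bounce: vy ← 0.73·24.384 = 17.801
Arc 2: start y=0.000, vy=17.801 → t=3.629, apex=16.150, x_land=80.548, impact vy=-17.801
  bounce: vy ← 0.73·17.801 = 12.994
Arc 3: start y=0.000, vy=12.994 → t=2.649, apex=8.606, x_land=107.305, impact vy=-12.994
  bounce: vy ← 0.73·12.994 = 9.486
Arc 4: start y=0.000, vy=9.486 → t=1.934, apex=4.586, x_land=126.838, impact vy=-9.486
  bounce: vy ← 0.73·9.486 = 6.925
Arc 5: start y=0.000, vy=6.925 → t=1.412, apex=2.444, x_land=141.097, impact vy=-6.925
  bounce: vy ← 0.73·6.925 = 5.055

1 4.346 30.306 43.895
2 3.629 16.150 80.548
3 2.649 8.606 107.305
4 1.934 4.586 126.838
5 1.412 2.444 141.097
final: 141.097 5.055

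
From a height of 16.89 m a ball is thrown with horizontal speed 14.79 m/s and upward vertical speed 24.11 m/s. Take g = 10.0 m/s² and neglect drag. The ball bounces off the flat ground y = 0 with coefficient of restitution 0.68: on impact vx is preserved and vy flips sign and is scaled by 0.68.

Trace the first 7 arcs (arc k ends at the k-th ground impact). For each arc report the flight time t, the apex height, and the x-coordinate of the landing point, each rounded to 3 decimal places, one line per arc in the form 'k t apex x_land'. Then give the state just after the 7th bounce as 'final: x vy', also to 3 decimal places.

1 5.443 45.955 80.497
2 4.123 21.249 141.477
3 2.804 9.826 182.943
4 1.906 4.543 211.140
5 1.296 2.101 230.314
6 0.882 0.971 243.353
7 0.599 0.449 252.219
final: 252.219 2.038

Arc 1: start y=16.890, vy=24.110 → t=5.443, apex=45.955, x_land=80.497, impact vy=-30.317
  bounce: vy ← 0.68·30.317 = 20.615
Arc 2: start y=0.000, vy=20.615 → t=4.123, apex=21.249, x_land=141.477, impact vy=-20.615
  bounce: vy ← 0.68·20.615 = 14.018
Arc 3: start y=0.000, vy=14.018 → t=2.804, apex=9.826, x_land=182.943, impact vy=-14.018
  bounce: vy ← 0.68·14.018 = 9.532
Arc 4: start y=0.000, vy=9.532 → t=1.906, apex=4.543, x_land=211.140, impact vy=-9.532
  bounce: vy ← 0.68·9.532 = 6.482
Arc 5: start y=0.000, vy=6.482 → t=1.296, apex=2.101, x_land=230.314, impact vy=-6.482
  bounce: vy ← 0.68·6.482 = 4.408
Arc 6: start y=0.000, vy=4.408 → t=0.882, apex=0.971, x_land=243.353, impact vy=-4.408
  bounce: vy ← 0.68·4.408 = 2.997
Arc 7: start y=0.000, vy=2.997 → t=0.599, apex=0.449, x_land=252.219, impact vy=-2.997
  bounce: vy ← 0.68·2.997 = 2.038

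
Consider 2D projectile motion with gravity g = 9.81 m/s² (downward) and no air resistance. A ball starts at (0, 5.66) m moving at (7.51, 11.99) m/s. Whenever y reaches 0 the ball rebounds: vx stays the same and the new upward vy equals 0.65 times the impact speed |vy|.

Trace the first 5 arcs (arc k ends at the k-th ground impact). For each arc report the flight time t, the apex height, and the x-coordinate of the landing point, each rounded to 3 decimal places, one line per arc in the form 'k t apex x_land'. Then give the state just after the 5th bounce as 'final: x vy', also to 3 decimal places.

Arc 1: start y=5.660, vy=11.990 → t=2.849, apex=12.987, x_land=21.399, impact vy=-15.963
  bounce: vy ← 0.65·15.963 = 10.376
Arc 2: start y=0.000, vy=10.376 → t=2.115, apex=5.487, x_land=37.285, impact vy=-10.376
  bounce: vy ← 0.65·10.376 = 6.744
Arc 3: start y=0.000, vy=6.744 → t=1.375, apex=2.318, x_land=47.611, impact vy=-6.744
  bounce: vy ← 0.65·6.744 = 4.384
Arc 4: start y=0.000, vy=4.384 → t=0.894, apex=0.979, x_land=54.323, impact vy=-4.384
  bounce: vy ← 0.65·4.384 = 2.849
Arc 5: start y=0.000, vy=2.849 → t=0.581, apex=0.414, x_land=58.686, impact vy=-2.849
  bounce: vy ← 0.65·2.849 = 1.852

1 2.849 12.987 21.399
2 2.115 5.487 37.285
3 1.375 2.318 47.611
4 0.894 0.979 54.323
5 0.581 0.414 58.686
final: 58.686 1.852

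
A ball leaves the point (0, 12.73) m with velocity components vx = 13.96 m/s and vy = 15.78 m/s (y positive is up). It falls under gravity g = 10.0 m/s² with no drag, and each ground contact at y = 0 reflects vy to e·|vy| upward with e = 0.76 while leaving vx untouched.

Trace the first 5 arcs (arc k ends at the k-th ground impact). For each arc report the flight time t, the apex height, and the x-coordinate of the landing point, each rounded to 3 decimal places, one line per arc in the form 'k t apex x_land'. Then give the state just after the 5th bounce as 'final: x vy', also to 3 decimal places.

Arc 1: start y=12.730, vy=15.780 → t=3.822, apex=25.180, x_land=53.357, impact vy=-22.441
  bounce: vy ← 0.76·22.441 = 17.055
Arc 2: start y=0.000, vy=17.055 → t=3.411, apex=14.544, x_land=100.975, impact vy=-17.055
  bounce: vy ← 0.76·17.055 = 12.962
Arc 3: start y=0.000, vy=12.962 → t=2.592, apex=8.401, x_land=137.165, impact vy=-12.962
  bounce: vy ← 0.76·12.962 = 9.851
Arc 4: start y=0.000, vy=9.851 → t=1.970, apex=4.852, x_land=164.670, impact vy=-9.851
  bounce: vy ← 0.76·9.851 = 7.487
Arc 5: start y=0.000, vy=7.487 → t=1.497, apex=2.803, x_land=185.573, impact vy=-7.487
  bounce: vy ← 0.76·7.487 = 5.690

1 3.822 25.180 53.357
2 3.411 14.544 100.975
3 2.592 8.401 137.165
4 1.970 4.852 164.670
5 1.497 2.803 185.573
final: 185.573 5.690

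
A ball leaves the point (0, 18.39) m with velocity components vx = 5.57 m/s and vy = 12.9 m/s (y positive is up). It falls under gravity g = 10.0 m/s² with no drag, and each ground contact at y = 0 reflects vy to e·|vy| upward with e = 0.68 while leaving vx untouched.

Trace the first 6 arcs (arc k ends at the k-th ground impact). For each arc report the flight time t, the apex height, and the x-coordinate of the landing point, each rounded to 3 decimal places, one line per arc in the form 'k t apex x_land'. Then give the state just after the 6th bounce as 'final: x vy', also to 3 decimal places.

1 3.601 26.710 20.059
2 3.143 12.351 37.568
3 2.137 5.711 49.474
4 1.453 2.641 57.570
5 0.988 1.221 63.075
6 0.672 0.565 66.818
final: 66.818 2.285

Arc 1: start y=18.390, vy=12.900 → t=3.601, apex=26.710, x_land=20.059, impact vy=-23.113
  bounce: vy ← 0.68·23.113 = 15.717
Arc 2: start y=0.000, vy=15.717 → t=3.143, apex=12.351, x_land=37.568, impact vy=-15.717
  bounce: vy ← 0.68·15.717 = 10.687
Arc 3: start y=0.000, vy=10.687 → t=2.137, apex=5.711, x_land=49.474, impact vy=-10.687
  bounce: vy ← 0.68·10.687 = 7.267
Arc 4: start y=0.000, vy=7.267 → t=1.453, apex=2.641, x_land=57.570, impact vy=-7.267
  bounce: vy ← 0.68·7.267 = 4.942
Arc 5: start y=0.000, vy=4.942 → t=0.988, apex=1.221, x_land=63.075, impact vy=-4.942
  bounce: vy ← 0.68·4.942 = 3.360
Arc 6: start y=0.000, vy=3.360 → t=0.672, apex=0.565, x_land=66.818, impact vy=-3.360
  bounce: vy ← 0.68·3.360 = 2.285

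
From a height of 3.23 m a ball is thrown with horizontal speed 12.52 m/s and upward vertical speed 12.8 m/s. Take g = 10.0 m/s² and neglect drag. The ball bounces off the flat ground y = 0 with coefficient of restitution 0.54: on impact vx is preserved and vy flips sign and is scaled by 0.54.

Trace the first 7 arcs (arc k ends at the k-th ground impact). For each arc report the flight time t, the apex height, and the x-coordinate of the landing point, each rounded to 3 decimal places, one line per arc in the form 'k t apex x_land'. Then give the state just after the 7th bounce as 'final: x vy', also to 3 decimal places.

Arc 1: start y=3.230, vy=12.800 → t=2.791, apex=11.422, x_land=34.949, impact vy=-15.114
  bounce: vy ← 0.54·15.114 = 8.162
Arc 2: start y=0.000, vy=8.162 → t=1.632, apex=3.331, x_land=55.385, impact vy=-8.162
  bounce: vy ← 0.54·8.162 = 4.407
Arc 3: start y=0.000, vy=4.407 → t=0.881, apex=0.971, x_land=66.421, impact vy=-4.407
  bounce: vy ← 0.54·4.407 = 2.380
Arc 4: start y=0.000, vy=2.380 → t=0.476, apex=0.283, x_land=72.381, impact vy=-2.380
  bounce: vy ← 0.54·2.380 = 1.285
Arc 5: start y=0.000, vy=1.285 → t=0.257, apex=0.083, x_land=75.599, impact vy=-1.285
  bounce: vy ← 0.54·1.285 = 0.694
Arc 6: start y=0.000, vy=0.694 → t=0.139, apex=0.024, x_land=77.337, impact vy=-0.694
  bounce: vy ← 0.54·0.694 = 0.375
Arc 7: start y=0.000, vy=0.375 → t=0.075, apex=0.007, x_land=78.275, impact vy=-0.375
  bounce: vy ← 0.54·0.375 = 0.202

1 2.791 11.422 34.949
2 1.632 3.331 55.385
3 0.881 0.971 66.421
4 0.476 0.283 72.381
5 0.257 0.083 75.599
6 0.139 0.024 77.337
7 0.075 0.007 78.275
final: 78.275 0.202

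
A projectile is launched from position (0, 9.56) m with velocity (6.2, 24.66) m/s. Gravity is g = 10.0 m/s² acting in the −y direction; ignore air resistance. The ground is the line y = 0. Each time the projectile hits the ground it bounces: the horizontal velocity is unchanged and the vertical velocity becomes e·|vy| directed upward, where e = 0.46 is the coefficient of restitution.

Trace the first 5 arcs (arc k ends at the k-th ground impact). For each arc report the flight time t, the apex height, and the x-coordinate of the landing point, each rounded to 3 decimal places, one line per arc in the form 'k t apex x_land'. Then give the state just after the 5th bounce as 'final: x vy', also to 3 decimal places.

1 5.293 39.966 32.818
2 2.601 8.457 48.944
3 1.196 1.789 56.363
4 0.550 0.379 59.775
5 0.253 0.080 61.345
final: 61.345 0.582

Arc 1: start y=9.560, vy=24.660 → t=5.293, apex=39.966, x_land=32.818, impact vy=-28.272
  bounce: vy ← 0.46·28.272 = 13.005
Arc 2: start y=0.000, vy=13.005 → t=2.601, apex=8.457, x_land=48.944, impact vy=-13.005
  bounce: vy ← 0.46·13.005 = 5.982
Arc 3: start y=0.000, vy=5.982 → t=1.196, apex=1.789, x_land=56.363, impact vy=-5.982
  bounce: vy ← 0.46·5.982 = 2.752
Arc 4: start y=0.000, vy=2.752 → t=0.550, apex=0.379, x_land=59.775, impact vy=-2.752
  bounce: vy ← 0.46·2.752 = 1.266
Arc 5: start y=0.000, vy=1.266 → t=0.253, apex=0.080, x_land=61.345, impact vy=-1.266
  bounce: vy ← 0.46·1.266 = 0.582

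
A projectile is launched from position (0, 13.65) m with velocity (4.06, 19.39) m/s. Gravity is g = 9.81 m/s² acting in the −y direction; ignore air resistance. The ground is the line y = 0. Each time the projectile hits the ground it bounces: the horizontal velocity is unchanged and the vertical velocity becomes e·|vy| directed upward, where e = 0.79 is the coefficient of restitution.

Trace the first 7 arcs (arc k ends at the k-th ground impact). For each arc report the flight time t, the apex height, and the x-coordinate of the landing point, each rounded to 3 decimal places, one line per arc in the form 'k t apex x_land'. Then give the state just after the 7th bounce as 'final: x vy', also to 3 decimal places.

Arc 1: start y=13.650, vy=19.390 → t=4.563, apex=32.813, x_land=18.526, impact vy=-25.373
  bounce: vy ← 0.79·25.373 = 20.045
Arc 2: start y=0.000, vy=20.045 → t=4.087, apex=20.478, x_land=35.117, impact vy=-20.045
  bounce: vy ← 0.79·20.045 = 15.835
Arc 3: start y=0.000, vy=15.835 → t=3.228, apex=12.781, x_land=48.224, impact vy=-15.835
  bounce: vy ← 0.79·15.835 = 12.510
Arc 4: start y=0.000, vy=12.510 → t=2.550, apex=7.976, x_land=58.579, impact vy=-12.510
  bounce: vy ← 0.79·12.510 = 9.883
Arc 5: start y=0.000, vy=9.883 → t=2.015, apex=4.978, x_land=66.759, impact vy=-9.883
  bounce: vy ← 0.79·9.883 = 7.807
Arc 6: start y=0.000, vy=7.807 → t=1.592, apex=3.107, x_land=73.222, impact vy=-7.807
  bounce: vy ← 0.79·7.807 = 6.168
Arc 7: start y=0.000, vy=6.168 → t=1.257, apex=1.939, x_land=78.327, impact vy=-6.168
  bounce: vy ← 0.79·6.168 = 4.873

1 4.563 32.813 18.526
2 4.087 20.478 35.117
3 3.228 12.781 48.224
4 2.550 7.976 58.579
5 2.015 4.978 66.759
6 1.592 3.107 73.222
7 1.257 1.939 78.327
final: 78.327 4.873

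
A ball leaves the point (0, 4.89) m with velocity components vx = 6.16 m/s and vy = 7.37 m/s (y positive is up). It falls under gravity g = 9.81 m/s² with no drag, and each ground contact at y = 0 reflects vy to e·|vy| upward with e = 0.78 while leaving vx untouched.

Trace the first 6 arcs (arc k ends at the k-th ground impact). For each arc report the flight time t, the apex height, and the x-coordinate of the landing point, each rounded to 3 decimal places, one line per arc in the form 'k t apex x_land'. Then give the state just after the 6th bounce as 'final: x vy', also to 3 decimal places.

1 2.001 7.658 12.325
2 1.949 4.659 24.333
3 1.520 2.835 33.699
4 1.186 1.725 41.004
5 0.925 1.049 46.702
6 0.722 0.638 51.147
final: 51.147 2.760

Arc 1: start y=4.890, vy=7.370 → t=2.001, apex=7.658, x_land=12.325, impact vy=-12.258
  bounce: vy ← 0.78·12.258 = 9.561
Arc 2: start y=0.000, vy=9.561 → t=1.949, apex=4.659, x_land=24.333, impact vy=-9.561
  bounce: vy ← 0.78·9.561 = 7.458
Arc 3: start y=0.000, vy=7.458 → t=1.520, apex=2.835, x_land=33.699, impact vy=-7.458
  bounce: vy ← 0.78·7.458 = 5.817
Arc 4: start y=0.000, vy=5.817 → t=1.186, apex=1.725, x_land=41.004, impact vy=-5.817
  bounce: vy ← 0.78·5.817 = 4.537
Arc 5: start y=0.000, vy=4.537 → t=0.925, apex=1.049, x_land=46.702, impact vy=-4.537
  bounce: vy ← 0.78·4.537 = 3.539
Arc 6: start y=0.000, vy=3.539 → t=0.722, apex=0.638, x_land=51.147, impact vy=-3.539
  bounce: vy ← 0.78·3.539 = 2.760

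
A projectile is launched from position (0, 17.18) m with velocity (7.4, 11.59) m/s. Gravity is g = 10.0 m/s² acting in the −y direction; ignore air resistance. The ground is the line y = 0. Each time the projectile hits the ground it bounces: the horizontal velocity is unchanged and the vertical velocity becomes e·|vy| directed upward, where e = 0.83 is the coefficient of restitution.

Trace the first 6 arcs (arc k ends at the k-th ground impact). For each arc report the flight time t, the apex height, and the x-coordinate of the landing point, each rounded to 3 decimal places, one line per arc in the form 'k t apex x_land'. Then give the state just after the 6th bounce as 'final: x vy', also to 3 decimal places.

Arc 1: start y=17.180, vy=11.590 → t=3.345, apex=23.896, x_land=24.754, impact vy=-21.862
  bounce: vy ← 0.83·21.862 = 18.145
Arc 2: start y=0.000, vy=18.145 → t=3.629, apex=16.462, x_land=51.609, impact vy=-18.145
  bounce: vy ← 0.83·18.145 = 15.060
Arc 3: start y=0.000, vy=15.060 → t=3.012, apex=11.341, x_land=73.898, impact vy=-15.060
  bounce: vy ← 0.83·15.060 = 12.500
Arc 4: start y=0.000, vy=12.500 → t=2.500, apex=7.813, x_land=92.399, impact vy=-12.500
  bounce: vy ← 0.83·12.500 = 10.375
Arc 5: start y=0.000, vy=10.375 → t=2.075, apex=5.382, x_land=107.754, impact vy=-10.375
  bounce: vy ← 0.83·10.375 = 8.611
Arc 6: start y=0.000, vy=8.611 → t=1.722, apex=3.708, x_land=120.499, impact vy=-8.611
  bounce: vy ← 0.83·8.611 = 7.147

1 3.345 23.896 24.754
2 3.629 16.462 51.609
3 3.012 11.341 73.898
4 2.500 7.813 92.399
5 2.075 5.382 107.754
6 1.722 3.708 120.499
final: 120.499 7.147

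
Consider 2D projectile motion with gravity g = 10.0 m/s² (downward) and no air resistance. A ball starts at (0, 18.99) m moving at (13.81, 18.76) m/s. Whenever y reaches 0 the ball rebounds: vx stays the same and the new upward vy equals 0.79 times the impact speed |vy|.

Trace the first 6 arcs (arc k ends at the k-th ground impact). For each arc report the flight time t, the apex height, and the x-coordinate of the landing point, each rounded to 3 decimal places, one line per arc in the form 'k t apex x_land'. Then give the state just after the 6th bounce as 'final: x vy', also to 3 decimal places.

Arc 1: start y=18.990, vy=18.760 → t=4.581, apex=36.587, x_land=63.265, impact vy=-27.051
  bounce: vy ← 0.79·27.051 = 21.370
Arc 2: start y=0.000, vy=21.370 → t=4.274, apex=22.834, x_land=122.288, impact vy=-21.370
  bounce: vy ← 0.79·21.370 = 16.882
Arc 3: start y=0.000, vy=16.882 → t=3.376, apex=14.251, x_land=168.917, impact vy=-16.882
  bounce: vy ← 0.79·16.882 = 13.337
Arc 4: start y=0.000, vy=13.337 → t=2.667, apex=8.894, x_land=205.754, impact vy=-13.337
  bounce: vy ← 0.79·13.337 = 10.536
Arc 5: start y=0.000, vy=10.536 → t=2.107, apex=5.551, x_land=234.855, impact vy=-10.536
  bounce: vy ← 0.79·10.536 = 8.324
Arc 6: start y=0.000, vy=8.324 → t=1.665, apex=3.464, x_land=257.845, impact vy=-8.324
  bounce: vy ← 0.79·8.324 = 6.576

1 4.581 36.587 63.265
2 4.274 22.834 122.288
3 3.376 14.251 168.917
4 2.667 8.894 205.754
5 2.107 5.551 234.855
6 1.665 3.464 257.845
final: 257.845 6.576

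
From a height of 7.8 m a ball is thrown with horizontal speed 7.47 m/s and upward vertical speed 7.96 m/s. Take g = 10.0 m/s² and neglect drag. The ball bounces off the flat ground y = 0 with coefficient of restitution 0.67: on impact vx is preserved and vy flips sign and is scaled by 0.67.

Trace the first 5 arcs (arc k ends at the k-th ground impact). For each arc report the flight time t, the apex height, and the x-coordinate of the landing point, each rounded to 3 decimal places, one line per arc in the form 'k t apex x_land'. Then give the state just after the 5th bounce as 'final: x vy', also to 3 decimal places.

Arc 1: start y=7.800, vy=7.960 → t=2.277, apex=10.968, x_land=17.010, impact vy=-14.811
  bounce: vy ← 0.67·14.811 = 9.923
Arc 2: start y=0.000, vy=9.923 → t=1.985, apex=4.924, x_land=31.835, impact vy=-9.923
  bounce: vy ← 0.67·9.923 = 6.649
Arc 3: start y=0.000, vy=6.649 → t=1.330, apex=2.210, x_land=41.768, impact vy=-6.649
  bounce: vy ← 0.67·6.649 = 4.455
Arc 4: start y=0.000, vy=4.455 → t=0.891, apex=0.992, x_land=48.423, impact vy=-4.455
  bounce: vy ← 0.67·4.455 = 2.985
Arc 5: start y=0.000, vy=2.985 → t=0.597, apex=0.445, x_land=52.882, impact vy=-2.985
  bounce: vy ← 0.67·2.985 = 2.000

1 2.277 10.968 17.010
2 1.985 4.924 31.835
3 1.330 2.210 41.768
4 0.891 0.992 48.423
5 0.597 0.445 52.882
final: 52.882 2.000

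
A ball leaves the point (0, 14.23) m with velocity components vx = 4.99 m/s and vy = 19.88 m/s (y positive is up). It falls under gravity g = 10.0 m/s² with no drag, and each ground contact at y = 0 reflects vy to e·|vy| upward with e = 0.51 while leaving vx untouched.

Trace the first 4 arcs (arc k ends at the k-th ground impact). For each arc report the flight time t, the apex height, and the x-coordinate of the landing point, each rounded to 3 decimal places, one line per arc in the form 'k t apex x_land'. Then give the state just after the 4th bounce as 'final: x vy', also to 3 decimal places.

Arc 1: start y=14.230, vy=19.880 → t=4.595, apex=33.991, x_land=22.931, impact vy=-26.073
  bounce: vy ← 0.51·26.073 = 13.297
Arc 2: start y=0.000, vy=13.297 → t=2.659, apex=8.841, x_land=36.201, impact vy=-13.297
  bounce: vy ← 0.51·13.297 = 6.782
Arc 3: start y=0.000, vy=6.782 → t=1.356, apex=2.300, x_land=42.970, impact vy=-6.782
  bounce: vy ← 0.51·6.782 = 3.459
Arc 4: start y=0.000, vy=3.459 → t=0.692, apex=0.598, x_land=46.421, impact vy=-3.459
  bounce: vy ← 0.51·3.459 = 1.764

1 4.595 33.991 22.931
2 2.659 8.841 36.201
3 1.356 2.300 42.970
4 0.692 0.598 46.421
final: 46.421 1.764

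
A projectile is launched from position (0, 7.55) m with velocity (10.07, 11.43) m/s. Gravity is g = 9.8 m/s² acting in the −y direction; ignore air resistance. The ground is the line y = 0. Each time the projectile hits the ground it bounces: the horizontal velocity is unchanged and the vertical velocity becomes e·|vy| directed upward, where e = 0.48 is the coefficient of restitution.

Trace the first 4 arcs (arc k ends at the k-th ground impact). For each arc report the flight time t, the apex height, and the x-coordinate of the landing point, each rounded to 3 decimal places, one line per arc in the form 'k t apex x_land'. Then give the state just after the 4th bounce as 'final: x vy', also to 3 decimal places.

1 2.870 14.216 28.897
2 1.635 3.275 45.363
3 0.785 0.755 53.266
4 0.377 0.174 57.060
final: 57.060 0.886

Arc 1: start y=7.550, vy=11.430 → t=2.870, apex=14.216, x_land=28.897, impact vy=-16.692
  bounce: vy ← 0.48·16.692 = 8.012
Arc 2: start y=0.000, vy=8.012 → t=1.635, apex=3.275, x_land=45.363, impact vy=-8.012
  bounce: vy ← 0.48·8.012 = 3.846
Arc 3: start y=0.000, vy=3.846 → t=0.785, apex=0.755, x_land=53.266, impact vy=-3.846
  bounce: vy ← 0.48·3.846 = 1.846
Arc 4: start y=0.000, vy=1.846 → t=0.377, apex=0.174, x_land=57.060, impact vy=-1.846
  bounce: vy ← 0.48·1.846 = 0.886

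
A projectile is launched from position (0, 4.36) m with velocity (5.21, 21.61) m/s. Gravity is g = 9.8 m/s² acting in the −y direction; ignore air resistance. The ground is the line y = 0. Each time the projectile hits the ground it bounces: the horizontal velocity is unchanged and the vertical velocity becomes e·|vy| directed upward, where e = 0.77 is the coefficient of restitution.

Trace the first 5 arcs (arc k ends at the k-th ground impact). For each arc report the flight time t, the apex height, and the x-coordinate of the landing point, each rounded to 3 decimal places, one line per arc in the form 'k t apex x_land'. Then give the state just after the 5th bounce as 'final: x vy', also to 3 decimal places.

1 4.603 28.186 23.984
2 3.694 16.712 43.227
3 2.844 9.908 58.045
4 2.190 5.875 69.454
5 1.686 3.483 78.239
final: 78.239 6.362

Arc 1: start y=4.360, vy=21.610 → t=4.603, apex=28.186, x_land=23.984, impact vy=-23.504
  bounce: vy ← 0.77·23.504 = 18.098
Arc 2: start y=0.000, vy=18.098 → t=3.694, apex=16.712, x_land=43.227, impact vy=-18.098
  bounce: vy ← 0.77·18.098 = 13.936
Arc 3: start y=0.000, vy=13.936 → t=2.844, apex=9.908, x_land=58.045, impact vy=-13.936
  bounce: vy ← 0.77·13.936 = 10.730
Arc 4: start y=0.000, vy=10.730 → t=2.190, apex=5.875, x_land=69.454, impact vy=-10.730
  bounce: vy ← 0.77·10.730 = 8.262
Arc 5: start y=0.000, vy=8.262 → t=1.686, apex=3.483, x_land=78.239, impact vy=-8.262
  bounce: vy ← 0.77·8.262 = 6.362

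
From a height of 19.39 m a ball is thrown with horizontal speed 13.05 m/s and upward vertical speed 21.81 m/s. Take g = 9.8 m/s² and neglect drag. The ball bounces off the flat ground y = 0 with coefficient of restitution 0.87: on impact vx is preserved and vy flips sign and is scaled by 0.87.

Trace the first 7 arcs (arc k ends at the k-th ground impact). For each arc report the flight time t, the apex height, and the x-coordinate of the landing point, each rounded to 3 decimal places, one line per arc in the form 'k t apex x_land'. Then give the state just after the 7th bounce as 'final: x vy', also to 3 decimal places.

1 5.210 43.659 67.997
2 5.194 33.046 135.776
3 4.519 25.012 194.745
4 3.931 18.932 246.047
5 3.420 14.329 290.680
6 2.976 10.846 329.511
7 2.589 8.209 363.294
final: 363.294 11.036

Arc 1: start y=19.390, vy=21.810 → t=5.210, apex=43.659, x_land=67.997, impact vy=-29.253
  bounce: vy ← 0.87·29.253 = 25.450
Arc 2: start y=0.000, vy=25.450 → t=5.194, apex=33.046, x_land=135.776, impact vy=-25.450
  bounce: vy ← 0.87·25.450 = 22.141
Arc 3: start y=0.000, vy=22.141 → t=4.519, apex=25.012, x_land=194.745, impact vy=-22.141
  bounce: vy ← 0.87·22.141 = 19.263
Arc 4: start y=0.000, vy=19.263 → t=3.931, apex=18.932, x_land=246.047, impact vy=-19.263
  bounce: vy ← 0.87·19.263 = 16.759
Arc 5: start y=0.000, vy=16.759 → t=3.420, apex=14.329, x_land=290.680, impact vy=-16.759
  bounce: vy ← 0.87·16.759 = 14.580
Arc 6: start y=0.000, vy=14.580 → t=2.976, apex=10.846, x_land=329.511, impact vy=-14.580
  bounce: vy ← 0.87·14.580 = 12.685
Arc 7: start y=0.000, vy=12.685 → t=2.589, apex=8.209, x_land=363.294, impact vy=-12.685
  bounce: vy ← 0.87·12.685 = 11.036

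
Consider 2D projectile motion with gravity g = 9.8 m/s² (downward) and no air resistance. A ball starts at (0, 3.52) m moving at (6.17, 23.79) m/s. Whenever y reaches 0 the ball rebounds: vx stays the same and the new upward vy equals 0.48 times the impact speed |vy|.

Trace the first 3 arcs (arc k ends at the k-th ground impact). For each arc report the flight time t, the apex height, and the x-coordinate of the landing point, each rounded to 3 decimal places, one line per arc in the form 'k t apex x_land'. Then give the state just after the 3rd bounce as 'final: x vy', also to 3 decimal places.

1 4.999 32.396 30.843
2 2.468 7.464 46.073
3 1.185 1.720 53.383
final: 53.383 2.787

Arc 1: start y=3.520, vy=23.790 → t=4.999, apex=32.396, x_land=30.843, impact vy=-25.198
  bounce: vy ← 0.48·25.198 = 12.095
Arc 2: start y=0.000, vy=12.095 → t=2.468, apex=7.464, x_land=46.073, impact vy=-12.095
  bounce: vy ← 0.48·12.095 = 5.806
Arc 3: start y=0.000, vy=5.806 → t=1.185, apex=1.720, x_land=53.383, impact vy=-5.806
  bounce: vy ← 0.48·5.806 = 2.787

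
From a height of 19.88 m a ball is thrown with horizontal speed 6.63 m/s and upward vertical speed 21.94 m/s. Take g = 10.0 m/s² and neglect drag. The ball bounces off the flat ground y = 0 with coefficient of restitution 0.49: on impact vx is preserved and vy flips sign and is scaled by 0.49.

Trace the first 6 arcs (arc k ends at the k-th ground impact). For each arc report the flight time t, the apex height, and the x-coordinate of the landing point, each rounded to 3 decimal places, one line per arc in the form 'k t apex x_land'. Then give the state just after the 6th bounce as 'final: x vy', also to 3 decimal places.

Arc 1: start y=19.880, vy=21.940 → t=5.159, apex=43.948, x_land=34.202, impact vy=-29.647
  bounce: vy ← 0.49·29.647 = 14.527
Arc 2: start y=0.000, vy=14.527 → t=2.905, apex=10.552, x_land=53.465, impact vy=-14.527
  bounce: vy ← 0.49·14.527 = 7.118
Arc 3: start y=0.000, vy=7.118 → t=1.424, apex=2.534, x_land=62.904, impact vy=-7.118
  bounce: vy ← 0.49·7.118 = 3.488
Arc 4: start y=0.000, vy=3.488 → t=0.698, apex=0.608, x_land=67.529, impact vy=-3.488
  bounce: vy ← 0.49·3.488 = 1.709
Arc 5: start y=0.000, vy=1.709 → t=0.342, apex=0.146, x_land=69.796, impact vy=-1.709
  bounce: vy ← 0.49·1.709 = 0.837
Arc 6: start y=0.000, vy=0.837 → t=0.167, apex=0.035, x_land=70.906, impact vy=-0.837
  bounce: vy ← 0.49·0.837 = 0.410

1 5.159 43.948 34.202
2 2.905 10.552 53.465
3 1.424 2.534 62.904
4 0.698 0.608 67.529
5 0.342 0.146 69.796
6 0.167 0.035 70.906
final: 70.906 0.410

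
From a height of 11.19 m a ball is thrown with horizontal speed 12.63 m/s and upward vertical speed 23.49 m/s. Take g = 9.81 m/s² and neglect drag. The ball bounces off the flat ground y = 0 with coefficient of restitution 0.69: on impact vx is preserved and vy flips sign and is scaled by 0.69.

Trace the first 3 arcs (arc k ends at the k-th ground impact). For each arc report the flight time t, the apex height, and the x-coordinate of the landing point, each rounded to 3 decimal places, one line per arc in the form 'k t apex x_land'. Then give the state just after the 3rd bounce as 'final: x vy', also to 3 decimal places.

1 5.226 39.313 65.999
2 3.907 18.717 115.343
3 2.696 8.911 149.390
final: 149.390 9.124

Arc 1: start y=11.190, vy=23.490 → t=5.226, apex=39.313, x_land=65.999, impact vy=-27.773
  bounce: vy ← 0.69·27.773 = 19.163
Arc 2: start y=0.000, vy=19.163 → t=3.907, apex=18.717, x_land=115.343, impact vy=-19.163
  bounce: vy ← 0.69·19.163 = 13.223
Arc 3: start y=0.000, vy=13.223 → t=2.696, apex=8.911, x_land=149.390, impact vy=-13.223
  bounce: vy ← 0.69·13.223 = 9.124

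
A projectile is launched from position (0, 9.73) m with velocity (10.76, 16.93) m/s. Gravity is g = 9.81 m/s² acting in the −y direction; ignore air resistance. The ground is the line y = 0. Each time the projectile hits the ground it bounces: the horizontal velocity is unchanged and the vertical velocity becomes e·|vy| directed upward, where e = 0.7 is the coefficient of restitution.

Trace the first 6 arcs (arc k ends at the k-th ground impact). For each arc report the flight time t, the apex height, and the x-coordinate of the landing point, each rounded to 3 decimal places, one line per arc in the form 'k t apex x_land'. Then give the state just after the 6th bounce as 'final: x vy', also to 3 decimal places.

Arc 1: start y=9.730, vy=16.930 → t=3.953, apex=24.339, x_land=42.538, impact vy=-21.852
  bounce: vy ← 0.7·21.852 = 15.297
Arc 2: start y=0.000, vy=15.297 → t=3.119, apex=11.926, x_land=76.094, impact vy=-15.297
  bounce: vy ← 0.7·15.297 = 10.708
Arc 3: start y=0.000, vy=10.708 → t=2.183, apex=5.844, x_land=99.583, impact vy=-10.708
  bounce: vy ← 0.7·10.708 = 7.495
Arc 4: start y=0.000, vy=7.495 → t=1.528, apex=2.863, x_land=116.026, impact vy=-7.495
  bounce: vy ← 0.7·7.495 = 5.247
Arc 5: start y=0.000, vy=5.247 → t=1.070, apex=1.403, x_land=127.535, impact vy=-5.247
  bounce: vy ← 0.7·5.247 = 3.673
Arc 6: start y=0.000, vy=3.673 → t=0.749, apex=0.688, x_land=135.592, impact vy=-3.673
  bounce: vy ← 0.7·3.673 = 2.571

1 3.953 24.339 42.538
2 3.119 11.926 76.094
3 2.183 5.844 99.583
4 1.528 2.863 116.026
5 1.070 1.403 127.535
6 0.749 0.688 135.592
final: 135.592 2.571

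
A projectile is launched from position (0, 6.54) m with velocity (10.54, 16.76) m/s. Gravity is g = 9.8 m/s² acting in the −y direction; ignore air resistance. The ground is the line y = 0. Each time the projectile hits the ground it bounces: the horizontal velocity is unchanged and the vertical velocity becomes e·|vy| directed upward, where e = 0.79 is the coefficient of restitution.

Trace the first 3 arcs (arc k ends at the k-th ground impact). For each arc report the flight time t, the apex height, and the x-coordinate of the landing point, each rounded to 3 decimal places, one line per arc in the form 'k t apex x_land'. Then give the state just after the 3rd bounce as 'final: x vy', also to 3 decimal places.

Arc 1: start y=6.540, vy=16.760 → t=3.774, apex=20.872, x_land=39.779, impact vy=-20.226
  bounce: vy ← 0.79·20.226 = 15.978
Arc 2: start y=0.000, vy=15.978 → t=3.261, apex=13.026, x_land=74.148, impact vy=-15.978
  bounce: vy ← 0.79·15.978 = 12.623
Arc 3: start y=0.000, vy=12.623 → t=2.576, apex=8.129, x_land=101.300, impact vy=-12.623
  bounce: vy ← 0.79·12.623 = 9.972

1 3.774 20.872 39.779
2 3.261 13.026 74.148
3 2.576 8.129 101.300
final: 101.300 9.972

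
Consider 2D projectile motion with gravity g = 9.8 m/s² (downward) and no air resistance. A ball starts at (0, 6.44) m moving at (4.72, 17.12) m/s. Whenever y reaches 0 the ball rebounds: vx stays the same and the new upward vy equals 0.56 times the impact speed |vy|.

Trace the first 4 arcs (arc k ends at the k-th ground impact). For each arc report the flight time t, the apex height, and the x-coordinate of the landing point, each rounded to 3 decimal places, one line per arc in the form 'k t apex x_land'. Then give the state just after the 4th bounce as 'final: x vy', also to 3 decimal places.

Arc 1: start y=6.440, vy=17.120 → t=3.836, apex=21.394, x_land=18.108, impact vy=-20.477
  bounce: vy ← 0.56·20.477 = 11.467
Arc 2: start y=0.000, vy=11.467 → t=2.340, apex=6.709, x_land=29.154, impact vy=-11.467
  bounce: vy ← 0.56·11.467 = 6.422
Arc 3: start y=0.000, vy=6.422 → t=1.311, apex=2.104, x_land=35.340, impact vy=-6.422
  bounce: vy ← 0.56·6.422 = 3.596
Arc 4: start y=0.000, vy=3.596 → t=0.734, apex=0.660, x_land=38.804, impact vy=-3.596
  bounce: vy ← 0.56·3.596 = 2.014

1 3.836 21.394 18.108
2 2.340 6.709 29.154
3 1.311 2.104 35.340
4 0.734 0.660 38.804
final: 38.804 2.014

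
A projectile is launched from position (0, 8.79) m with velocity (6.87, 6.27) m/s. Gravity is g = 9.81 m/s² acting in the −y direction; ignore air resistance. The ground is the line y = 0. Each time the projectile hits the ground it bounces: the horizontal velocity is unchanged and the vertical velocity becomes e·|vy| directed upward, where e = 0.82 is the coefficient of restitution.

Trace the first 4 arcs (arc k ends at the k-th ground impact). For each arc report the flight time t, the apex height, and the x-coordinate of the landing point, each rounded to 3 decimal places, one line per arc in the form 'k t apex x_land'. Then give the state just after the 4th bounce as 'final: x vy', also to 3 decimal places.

Arc 1: start y=8.790, vy=6.270 → t=2.123, apex=10.794, x_land=14.582, impact vy=-14.552
  bounce: vy ← 0.82·14.552 = 11.933
Arc 2: start y=0.000, vy=11.933 → t=2.433, apex=7.258, x_land=31.296, impact vy=-11.933
  bounce: vy ← 0.82·11.933 = 9.785
Arc 3: start y=0.000, vy=9.785 → t=1.995, apex=4.880, x_land=45.001, impact vy=-9.785
  bounce: vy ← 0.82·9.785 = 8.024
Arc 4: start y=0.000, vy=8.024 → t=1.636, apex=3.281, x_land=56.239, impact vy=-8.024
  bounce: vy ← 0.82·8.024 = 6.579

1 2.123 10.794 14.582
2 2.433 7.258 31.296
3 1.995 4.880 45.001
4 1.636 3.281 56.239
final: 56.239 6.579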